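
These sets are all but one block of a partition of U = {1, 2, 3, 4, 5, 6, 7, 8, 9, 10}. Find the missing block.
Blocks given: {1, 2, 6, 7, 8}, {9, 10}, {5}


U = {1, 2, 3, 4, 5, 6, 7, 8, 9, 10}
Shown blocks: {1, 2, 6, 7, 8}, {9, 10}, {5}
A partition's blocks are pairwise disjoint and cover U, so the missing block = U \ (union of shown blocks).
Union of shown blocks: {1, 2, 5, 6, 7, 8, 9, 10}
Missing block = U \ (union) = {3, 4}

{3, 4}


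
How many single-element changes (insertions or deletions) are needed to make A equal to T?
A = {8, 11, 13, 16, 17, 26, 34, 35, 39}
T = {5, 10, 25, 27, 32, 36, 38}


Set A = {8, 11, 13, 16, 17, 26, 34, 35, 39}
Set T = {5, 10, 25, 27, 32, 36, 38}
Elements to remove from A (in A, not in T): {8, 11, 13, 16, 17, 26, 34, 35, 39} → 9 removals
Elements to add to A (in T, not in A): {5, 10, 25, 27, 32, 36, 38} → 7 additions
Total edits = 9 + 7 = 16

16


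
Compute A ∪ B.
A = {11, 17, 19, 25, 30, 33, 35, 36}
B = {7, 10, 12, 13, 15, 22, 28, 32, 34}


Set A = {11, 17, 19, 25, 30, 33, 35, 36}
Set B = {7, 10, 12, 13, 15, 22, 28, 32, 34}
A ∪ B includes all elements in either set.
Elements from A: {11, 17, 19, 25, 30, 33, 35, 36}
Elements from B not already included: {7, 10, 12, 13, 15, 22, 28, 32, 34}
A ∪ B = {7, 10, 11, 12, 13, 15, 17, 19, 22, 25, 28, 30, 32, 33, 34, 35, 36}

{7, 10, 11, 12, 13, 15, 17, 19, 22, 25, 28, 30, 32, 33, 34, 35, 36}


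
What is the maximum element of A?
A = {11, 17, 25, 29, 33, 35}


Set A = {11, 17, 25, 29, 33, 35}
Elements in ascending order: 11, 17, 25, 29, 33, 35
The largest element is 35.

35


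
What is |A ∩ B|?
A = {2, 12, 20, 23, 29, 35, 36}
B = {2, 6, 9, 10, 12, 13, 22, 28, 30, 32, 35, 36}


Set A = {2, 12, 20, 23, 29, 35, 36}
Set B = {2, 6, 9, 10, 12, 13, 22, 28, 30, 32, 35, 36}
A ∩ B = {2, 12, 35, 36}
|A ∩ B| = 4

4


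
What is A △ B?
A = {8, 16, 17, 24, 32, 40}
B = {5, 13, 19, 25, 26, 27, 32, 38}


Set A = {8, 16, 17, 24, 32, 40}
Set B = {5, 13, 19, 25, 26, 27, 32, 38}
A △ B = (A \ B) ∪ (B \ A)
Elements in A but not B: {8, 16, 17, 24, 40}
Elements in B but not A: {5, 13, 19, 25, 26, 27, 38}
A △ B = {5, 8, 13, 16, 17, 19, 24, 25, 26, 27, 38, 40}

{5, 8, 13, 16, 17, 19, 24, 25, 26, 27, 38, 40}


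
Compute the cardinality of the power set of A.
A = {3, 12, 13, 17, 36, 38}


Set A = {3, 12, 13, 17, 36, 38}
|A| = 6
The power set P(A) contains all subsets of A.
|P(A)| = 2^|A| = 2^6 = 64

64


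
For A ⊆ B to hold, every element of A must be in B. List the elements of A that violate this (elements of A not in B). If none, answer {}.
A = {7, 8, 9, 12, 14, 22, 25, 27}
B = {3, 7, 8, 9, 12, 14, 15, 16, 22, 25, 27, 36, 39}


Set A = {7, 8, 9, 12, 14, 22, 25, 27}
Set B = {3, 7, 8, 9, 12, 14, 15, 16, 22, 25, 27, 36, 39}
Check each element of A against B:
7 ∈ B, 8 ∈ B, 9 ∈ B, 12 ∈ B, 14 ∈ B, 22 ∈ B, 25 ∈ B, 27 ∈ B
Elements of A not in B: {}

{}


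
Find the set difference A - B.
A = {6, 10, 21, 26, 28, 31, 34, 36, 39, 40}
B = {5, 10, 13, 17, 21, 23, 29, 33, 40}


Set A = {6, 10, 21, 26, 28, 31, 34, 36, 39, 40}
Set B = {5, 10, 13, 17, 21, 23, 29, 33, 40}
A \ B includes elements in A that are not in B.
Check each element of A:
6 (not in B, keep), 10 (in B, remove), 21 (in B, remove), 26 (not in B, keep), 28 (not in B, keep), 31 (not in B, keep), 34 (not in B, keep), 36 (not in B, keep), 39 (not in B, keep), 40 (in B, remove)
A \ B = {6, 26, 28, 31, 34, 36, 39}

{6, 26, 28, 31, 34, 36, 39}


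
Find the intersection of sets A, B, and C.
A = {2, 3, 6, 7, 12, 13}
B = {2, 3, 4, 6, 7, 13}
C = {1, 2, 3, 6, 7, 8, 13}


Set A = {2, 3, 6, 7, 12, 13}
Set B = {2, 3, 4, 6, 7, 13}
Set C = {1, 2, 3, 6, 7, 8, 13}
First, A ∩ B = {2, 3, 6, 7, 13}
Then, (A ∩ B) ∩ C = {2, 3, 6, 7, 13}

{2, 3, 6, 7, 13}


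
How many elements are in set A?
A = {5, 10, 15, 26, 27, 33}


Set A = {5, 10, 15, 26, 27, 33}
Listing elements: 5, 10, 15, 26, 27, 33
Counting: 6 elements
|A| = 6

6


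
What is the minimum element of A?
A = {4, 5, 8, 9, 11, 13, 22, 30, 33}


Set A = {4, 5, 8, 9, 11, 13, 22, 30, 33}
Elements in ascending order: 4, 5, 8, 9, 11, 13, 22, 30, 33
The smallest element is 4.

4


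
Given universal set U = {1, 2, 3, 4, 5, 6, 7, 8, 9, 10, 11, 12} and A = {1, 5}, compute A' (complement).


Universal set U = {1, 2, 3, 4, 5, 6, 7, 8, 9, 10, 11, 12}
Set A = {1, 5}
A' = U \ A = elements in U but not in A
Checking each element of U:
1 (in A, exclude), 2 (not in A, include), 3 (not in A, include), 4 (not in A, include), 5 (in A, exclude), 6 (not in A, include), 7 (not in A, include), 8 (not in A, include), 9 (not in A, include), 10 (not in A, include), 11 (not in A, include), 12 (not in A, include)
A' = {2, 3, 4, 6, 7, 8, 9, 10, 11, 12}

{2, 3, 4, 6, 7, 8, 9, 10, 11, 12}


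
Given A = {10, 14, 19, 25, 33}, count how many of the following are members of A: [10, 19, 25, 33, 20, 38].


Set A = {10, 14, 19, 25, 33}
Candidates: [10, 19, 25, 33, 20, 38]
Check each candidate:
10 ∈ A, 19 ∈ A, 25 ∈ A, 33 ∈ A, 20 ∉ A, 38 ∉ A
Count of candidates in A: 4

4


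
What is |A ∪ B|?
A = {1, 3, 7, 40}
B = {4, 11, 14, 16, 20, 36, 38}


Set A = {1, 3, 7, 40}, |A| = 4
Set B = {4, 11, 14, 16, 20, 36, 38}, |B| = 7
A ∩ B = {}, |A ∩ B| = 0
|A ∪ B| = |A| + |B| - |A ∩ B| = 4 + 7 - 0 = 11

11


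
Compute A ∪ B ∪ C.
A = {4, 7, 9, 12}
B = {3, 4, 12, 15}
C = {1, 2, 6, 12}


Set A = {4, 7, 9, 12}
Set B = {3, 4, 12, 15}
Set C = {1, 2, 6, 12}
First, A ∪ B = {3, 4, 7, 9, 12, 15}
Then, (A ∪ B) ∪ C = {1, 2, 3, 4, 6, 7, 9, 12, 15}

{1, 2, 3, 4, 6, 7, 9, 12, 15}


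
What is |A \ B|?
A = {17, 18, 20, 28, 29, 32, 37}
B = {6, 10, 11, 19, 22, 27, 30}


Set A = {17, 18, 20, 28, 29, 32, 37}
Set B = {6, 10, 11, 19, 22, 27, 30}
A \ B = {17, 18, 20, 28, 29, 32, 37}
|A \ B| = 7

7


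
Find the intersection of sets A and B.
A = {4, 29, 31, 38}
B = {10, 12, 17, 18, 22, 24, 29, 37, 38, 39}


Set A = {4, 29, 31, 38}
Set B = {10, 12, 17, 18, 22, 24, 29, 37, 38, 39}
A ∩ B includes only elements in both sets.
Check each element of A against B:
4 ✗, 29 ✓, 31 ✗, 38 ✓
A ∩ B = {29, 38}

{29, 38}


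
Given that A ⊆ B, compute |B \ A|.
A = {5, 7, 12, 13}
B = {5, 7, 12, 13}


Set A = {5, 7, 12, 13}, |A| = 4
Set B = {5, 7, 12, 13}, |B| = 4
Since A ⊆ B: B \ A = {}
|B| - |A| = 4 - 4 = 0

0


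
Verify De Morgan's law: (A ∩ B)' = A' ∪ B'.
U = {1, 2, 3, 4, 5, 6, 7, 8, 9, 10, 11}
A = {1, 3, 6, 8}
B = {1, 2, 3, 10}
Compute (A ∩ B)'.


U = {1, 2, 3, 4, 5, 6, 7, 8, 9, 10, 11}
A = {1, 3, 6, 8}, B = {1, 2, 3, 10}
A ∩ B = {1, 3}
(A ∩ B)' = U \ (A ∩ B) = {2, 4, 5, 6, 7, 8, 9, 10, 11}
Verification via A' ∪ B': A' = {2, 4, 5, 7, 9, 10, 11}, B' = {4, 5, 6, 7, 8, 9, 11}
A' ∪ B' = {2, 4, 5, 6, 7, 8, 9, 10, 11} ✓

{2, 4, 5, 6, 7, 8, 9, 10, 11}


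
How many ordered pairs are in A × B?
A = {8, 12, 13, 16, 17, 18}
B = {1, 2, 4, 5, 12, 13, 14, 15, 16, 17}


Set A = {8, 12, 13, 16, 17, 18} has 6 elements.
Set B = {1, 2, 4, 5, 12, 13, 14, 15, 16, 17} has 10 elements.
|A × B| = |A| × |B| = 6 × 10 = 60

60


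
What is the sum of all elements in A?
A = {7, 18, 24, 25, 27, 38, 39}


Set A = {7, 18, 24, 25, 27, 38, 39}
Sum = 7 + 18 + 24 + 25 + 27 + 38 + 39 = 178

178


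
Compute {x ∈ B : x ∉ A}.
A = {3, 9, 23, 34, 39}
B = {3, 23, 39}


Set A = {3, 9, 23, 34, 39}
Set B = {3, 23, 39}
Check each element of B against A:
3 ∈ A, 23 ∈ A, 39 ∈ A
Elements of B not in A: {}

{}


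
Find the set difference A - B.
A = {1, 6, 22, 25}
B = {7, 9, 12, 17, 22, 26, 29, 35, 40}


Set A = {1, 6, 22, 25}
Set B = {7, 9, 12, 17, 22, 26, 29, 35, 40}
A \ B includes elements in A that are not in B.
Check each element of A:
1 (not in B, keep), 6 (not in B, keep), 22 (in B, remove), 25 (not in B, keep)
A \ B = {1, 6, 25}

{1, 6, 25}


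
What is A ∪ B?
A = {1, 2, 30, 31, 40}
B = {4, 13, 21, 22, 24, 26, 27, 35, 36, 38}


Set A = {1, 2, 30, 31, 40}
Set B = {4, 13, 21, 22, 24, 26, 27, 35, 36, 38}
A ∪ B includes all elements in either set.
Elements from A: {1, 2, 30, 31, 40}
Elements from B not already included: {4, 13, 21, 22, 24, 26, 27, 35, 36, 38}
A ∪ B = {1, 2, 4, 13, 21, 22, 24, 26, 27, 30, 31, 35, 36, 38, 40}

{1, 2, 4, 13, 21, 22, 24, 26, 27, 30, 31, 35, 36, 38, 40}


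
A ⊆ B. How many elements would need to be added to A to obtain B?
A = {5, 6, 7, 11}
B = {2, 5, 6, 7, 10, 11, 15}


Set A = {5, 6, 7, 11}, |A| = 4
Set B = {2, 5, 6, 7, 10, 11, 15}, |B| = 7
Since A ⊆ B: B \ A = {2, 10, 15}
|B| - |A| = 7 - 4 = 3

3


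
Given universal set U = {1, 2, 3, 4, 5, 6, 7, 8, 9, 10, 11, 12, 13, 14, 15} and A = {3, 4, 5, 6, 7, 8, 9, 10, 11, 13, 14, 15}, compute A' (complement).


Universal set U = {1, 2, 3, 4, 5, 6, 7, 8, 9, 10, 11, 12, 13, 14, 15}
Set A = {3, 4, 5, 6, 7, 8, 9, 10, 11, 13, 14, 15}
A' = U \ A = elements in U but not in A
Checking each element of U:
1 (not in A, include), 2 (not in A, include), 3 (in A, exclude), 4 (in A, exclude), 5 (in A, exclude), 6 (in A, exclude), 7 (in A, exclude), 8 (in A, exclude), 9 (in A, exclude), 10 (in A, exclude), 11 (in A, exclude), 12 (not in A, include), 13 (in A, exclude), 14 (in A, exclude), 15 (in A, exclude)
A' = {1, 2, 12}

{1, 2, 12}


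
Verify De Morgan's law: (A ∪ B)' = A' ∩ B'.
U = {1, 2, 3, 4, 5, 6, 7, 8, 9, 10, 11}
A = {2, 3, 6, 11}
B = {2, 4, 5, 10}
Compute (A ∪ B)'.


U = {1, 2, 3, 4, 5, 6, 7, 8, 9, 10, 11}
A = {2, 3, 6, 11}, B = {2, 4, 5, 10}
A ∪ B = {2, 3, 4, 5, 6, 10, 11}
(A ∪ B)' = U \ (A ∪ B) = {1, 7, 8, 9}
Verification via A' ∩ B': A' = {1, 4, 5, 7, 8, 9, 10}, B' = {1, 3, 6, 7, 8, 9, 11}
A' ∩ B' = {1, 7, 8, 9} ✓

{1, 7, 8, 9}


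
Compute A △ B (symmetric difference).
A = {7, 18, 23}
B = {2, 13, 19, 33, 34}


Set A = {7, 18, 23}
Set B = {2, 13, 19, 33, 34}
A △ B = (A \ B) ∪ (B \ A)
Elements in A but not B: {7, 18, 23}
Elements in B but not A: {2, 13, 19, 33, 34}
A △ B = {2, 7, 13, 18, 19, 23, 33, 34}

{2, 7, 13, 18, 19, 23, 33, 34}


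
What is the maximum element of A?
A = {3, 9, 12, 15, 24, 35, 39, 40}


Set A = {3, 9, 12, 15, 24, 35, 39, 40}
Elements in ascending order: 3, 9, 12, 15, 24, 35, 39, 40
The largest element is 40.

40


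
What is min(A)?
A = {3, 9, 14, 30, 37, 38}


Set A = {3, 9, 14, 30, 37, 38}
Elements in ascending order: 3, 9, 14, 30, 37, 38
The smallest element is 3.

3


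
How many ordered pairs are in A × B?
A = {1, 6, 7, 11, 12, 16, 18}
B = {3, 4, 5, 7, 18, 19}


Set A = {1, 6, 7, 11, 12, 16, 18} has 7 elements.
Set B = {3, 4, 5, 7, 18, 19} has 6 elements.
|A × B| = |A| × |B| = 7 × 6 = 42

42


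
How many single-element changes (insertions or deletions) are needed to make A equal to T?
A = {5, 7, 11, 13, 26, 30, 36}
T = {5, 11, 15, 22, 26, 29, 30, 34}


Set A = {5, 7, 11, 13, 26, 30, 36}
Set T = {5, 11, 15, 22, 26, 29, 30, 34}
Elements to remove from A (in A, not in T): {7, 13, 36} → 3 removals
Elements to add to A (in T, not in A): {15, 22, 29, 34} → 4 additions
Total edits = 3 + 4 = 7

7


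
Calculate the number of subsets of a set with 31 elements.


The set has 31 elements.
The power set contains all possible subsets.
|P(A)| = 2^|A| = 2^31 = 2147483648

2147483648


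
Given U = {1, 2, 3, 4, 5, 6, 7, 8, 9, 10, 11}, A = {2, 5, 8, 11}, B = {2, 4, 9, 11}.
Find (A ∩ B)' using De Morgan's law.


U = {1, 2, 3, 4, 5, 6, 7, 8, 9, 10, 11}
A = {2, 5, 8, 11}, B = {2, 4, 9, 11}
A ∩ B = {2, 11}
(A ∩ B)' = U \ (A ∩ B) = {1, 3, 4, 5, 6, 7, 8, 9, 10}
Verification via A' ∪ B': A' = {1, 3, 4, 6, 7, 9, 10}, B' = {1, 3, 5, 6, 7, 8, 10}
A' ∪ B' = {1, 3, 4, 5, 6, 7, 8, 9, 10} ✓

{1, 3, 4, 5, 6, 7, 8, 9, 10}


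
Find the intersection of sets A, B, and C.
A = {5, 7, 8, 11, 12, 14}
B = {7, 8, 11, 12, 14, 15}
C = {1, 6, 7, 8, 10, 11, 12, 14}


Set A = {5, 7, 8, 11, 12, 14}
Set B = {7, 8, 11, 12, 14, 15}
Set C = {1, 6, 7, 8, 10, 11, 12, 14}
First, A ∩ B = {7, 8, 11, 12, 14}
Then, (A ∩ B) ∩ C = {7, 8, 11, 12, 14}

{7, 8, 11, 12, 14}


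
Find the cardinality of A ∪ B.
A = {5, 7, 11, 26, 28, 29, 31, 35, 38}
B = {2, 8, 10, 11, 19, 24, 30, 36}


Set A = {5, 7, 11, 26, 28, 29, 31, 35, 38}, |A| = 9
Set B = {2, 8, 10, 11, 19, 24, 30, 36}, |B| = 8
A ∩ B = {11}, |A ∩ B| = 1
|A ∪ B| = |A| + |B| - |A ∩ B| = 9 + 8 - 1 = 16

16


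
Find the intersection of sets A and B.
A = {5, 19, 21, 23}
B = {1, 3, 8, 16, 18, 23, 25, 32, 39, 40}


Set A = {5, 19, 21, 23}
Set B = {1, 3, 8, 16, 18, 23, 25, 32, 39, 40}
A ∩ B includes only elements in both sets.
Check each element of A against B:
5 ✗, 19 ✗, 21 ✗, 23 ✓
A ∩ B = {23}

{23}


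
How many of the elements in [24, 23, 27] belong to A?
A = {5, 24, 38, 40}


Set A = {5, 24, 38, 40}
Candidates: [24, 23, 27]
Check each candidate:
24 ∈ A, 23 ∉ A, 27 ∉ A
Count of candidates in A: 1

1


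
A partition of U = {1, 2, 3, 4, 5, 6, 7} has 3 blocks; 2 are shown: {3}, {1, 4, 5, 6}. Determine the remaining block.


U = {1, 2, 3, 4, 5, 6, 7}
Shown blocks: {3}, {1, 4, 5, 6}
A partition's blocks are pairwise disjoint and cover U, so the missing block = U \ (union of shown blocks).
Union of shown blocks: {1, 3, 4, 5, 6}
Missing block = U \ (union) = {2, 7}

{2, 7}


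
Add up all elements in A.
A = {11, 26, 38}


Set A = {11, 26, 38}
Sum = 11 + 26 + 38 = 75

75


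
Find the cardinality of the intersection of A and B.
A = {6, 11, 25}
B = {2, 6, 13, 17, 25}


Set A = {6, 11, 25}
Set B = {2, 6, 13, 17, 25}
A ∩ B = {6, 25}
|A ∩ B| = 2

2


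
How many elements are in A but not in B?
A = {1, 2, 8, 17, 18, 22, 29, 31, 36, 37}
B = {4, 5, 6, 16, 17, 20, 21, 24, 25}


Set A = {1, 2, 8, 17, 18, 22, 29, 31, 36, 37}
Set B = {4, 5, 6, 16, 17, 20, 21, 24, 25}
A \ B = {1, 2, 8, 18, 22, 29, 31, 36, 37}
|A \ B| = 9

9


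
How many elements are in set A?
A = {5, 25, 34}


Set A = {5, 25, 34}
Listing elements: 5, 25, 34
Counting: 3 elements
|A| = 3

3


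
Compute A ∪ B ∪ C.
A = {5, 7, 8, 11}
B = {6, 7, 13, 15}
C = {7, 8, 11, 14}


Set A = {5, 7, 8, 11}
Set B = {6, 7, 13, 15}
Set C = {7, 8, 11, 14}
First, A ∪ B = {5, 6, 7, 8, 11, 13, 15}
Then, (A ∪ B) ∪ C = {5, 6, 7, 8, 11, 13, 14, 15}

{5, 6, 7, 8, 11, 13, 14, 15}


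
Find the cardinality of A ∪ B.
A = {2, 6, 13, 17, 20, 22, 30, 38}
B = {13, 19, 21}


Set A = {2, 6, 13, 17, 20, 22, 30, 38}, |A| = 8
Set B = {13, 19, 21}, |B| = 3
A ∩ B = {13}, |A ∩ B| = 1
|A ∪ B| = |A| + |B| - |A ∩ B| = 8 + 3 - 1 = 10

10


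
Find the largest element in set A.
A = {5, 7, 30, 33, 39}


Set A = {5, 7, 30, 33, 39}
Elements in ascending order: 5, 7, 30, 33, 39
The largest element is 39.

39


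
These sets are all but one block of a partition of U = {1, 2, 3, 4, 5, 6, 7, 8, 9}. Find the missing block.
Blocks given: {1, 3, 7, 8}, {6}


U = {1, 2, 3, 4, 5, 6, 7, 8, 9}
Shown blocks: {1, 3, 7, 8}, {6}
A partition's blocks are pairwise disjoint and cover U, so the missing block = U \ (union of shown blocks).
Union of shown blocks: {1, 3, 6, 7, 8}
Missing block = U \ (union) = {2, 4, 5, 9}

{2, 4, 5, 9}


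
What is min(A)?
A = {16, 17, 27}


Set A = {16, 17, 27}
Elements in ascending order: 16, 17, 27
The smallest element is 16.

16


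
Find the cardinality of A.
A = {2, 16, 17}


Set A = {2, 16, 17}
Listing elements: 2, 16, 17
Counting: 3 elements
|A| = 3

3


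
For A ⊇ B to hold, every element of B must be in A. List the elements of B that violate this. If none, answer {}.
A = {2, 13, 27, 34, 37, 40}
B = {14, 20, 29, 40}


Set A = {2, 13, 27, 34, 37, 40}
Set B = {14, 20, 29, 40}
Check each element of B against A:
14 ∉ A (include), 20 ∉ A (include), 29 ∉ A (include), 40 ∈ A
Elements of B not in A: {14, 20, 29}

{14, 20, 29}


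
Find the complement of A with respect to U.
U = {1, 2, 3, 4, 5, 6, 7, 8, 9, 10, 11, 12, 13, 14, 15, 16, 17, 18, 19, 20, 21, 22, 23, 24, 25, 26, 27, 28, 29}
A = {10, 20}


Universal set U = {1, 2, 3, 4, 5, 6, 7, 8, 9, 10, 11, 12, 13, 14, 15, 16, 17, 18, 19, 20, 21, 22, 23, 24, 25, 26, 27, 28, 29}
Set A = {10, 20}
A' = U \ A = elements in U but not in A
Checking each element of U:
1 (not in A, include), 2 (not in A, include), 3 (not in A, include), 4 (not in A, include), 5 (not in A, include), 6 (not in A, include), 7 (not in A, include), 8 (not in A, include), 9 (not in A, include), 10 (in A, exclude), 11 (not in A, include), 12 (not in A, include), 13 (not in A, include), 14 (not in A, include), 15 (not in A, include), 16 (not in A, include), 17 (not in A, include), 18 (not in A, include), 19 (not in A, include), 20 (in A, exclude), 21 (not in A, include), 22 (not in A, include), 23 (not in A, include), 24 (not in A, include), 25 (not in A, include), 26 (not in A, include), 27 (not in A, include), 28 (not in A, include), 29 (not in A, include)
A' = {1, 2, 3, 4, 5, 6, 7, 8, 9, 11, 12, 13, 14, 15, 16, 17, 18, 19, 21, 22, 23, 24, 25, 26, 27, 28, 29}

{1, 2, 3, 4, 5, 6, 7, 8, 9, 11, 12, 13, 14, 15, 16, 17, 18, 19, 21, 22, 23, 24, 25, 26, 27, 28, 29}


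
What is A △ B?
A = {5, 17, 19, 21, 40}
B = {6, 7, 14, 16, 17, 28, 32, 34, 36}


Set A = {5, 17, 19, 21, 40}
Set B = {6, 7, 14, 16, 17, 28, 32, 34, 36}
A △ B = (A \ B) ∪ (B \ A)
Elements in A but not B: {5, 19, 21, 40}
Elements in B but not A: {6, 7, 14, 16, 28, 32, 34, 36}
A △ B = {5, 6, 7, 14, 16, 19, 21, 28, 32, 34, 36, 40}

{5, 6, 7, 14, 16, 19, 21, 28, 32, 34, 36, 40}


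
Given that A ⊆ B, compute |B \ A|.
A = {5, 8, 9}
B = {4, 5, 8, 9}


Set A = {5, 8, 9}, |A| = 3
Set B = {4, 5, 8, 9}, |B| = 4
Since A ⊆ B: B \ A = {4}
|B| - |A| = 4 - 3 = 1

1


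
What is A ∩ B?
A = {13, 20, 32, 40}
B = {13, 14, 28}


Set A = {13, 20, 32, 40}
Set B = {13, 14, 28}
A ∩ B includes only elements in both sets.
Check each element of A against B:
13 ✓, 20 ✗, 32 ✗, 40 ✗
A ∩ B = {13}

{13}


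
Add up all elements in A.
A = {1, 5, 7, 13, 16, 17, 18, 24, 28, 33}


Set A = {1, 5, 7, 13, 16, 17, 18, 24, 28, 33}
Sum = 1 + 5 + 7 + 13 + 16 + 17 + 18 + 24 + 28 + 33 = 162

162


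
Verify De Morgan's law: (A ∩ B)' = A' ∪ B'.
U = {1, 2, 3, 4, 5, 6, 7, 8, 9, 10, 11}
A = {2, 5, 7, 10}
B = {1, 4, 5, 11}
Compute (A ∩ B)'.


U = {1, 2, 3, 4, 5, 6, 7, 8, 9, 10, 11}
A = {2, 5, 7, 10}, B = {1, 4, 5, 11}
A ∩ B = {5}
(A ∩ B)' = U \ (A ∩ B) = {1, 2, 3, 4, 6, 7, 8, 9, 10, 11}
Verification via A' ∪ B': A' = {1, 3, 4, 6, 8, 9, 11}, B' = {2, 3, 6, 7, 8, 9, 10}
A' ∪ B' = {1, 2, 3, 4, 6, 7, 8, 9, 10, 11} ✓

{1, 2, 3, 4, 6, 7, 8, 9, 10, 11}


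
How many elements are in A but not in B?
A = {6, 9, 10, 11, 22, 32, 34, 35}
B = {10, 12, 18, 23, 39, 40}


Set A = {6, 9, 10, 11, 22, 32, 34, 35}
Set B = {10, 12, 18, 23, 39, 40}
A \ B = {6, 9, 11, 22, 32, 34, 35}
|A \ B| = 7

7


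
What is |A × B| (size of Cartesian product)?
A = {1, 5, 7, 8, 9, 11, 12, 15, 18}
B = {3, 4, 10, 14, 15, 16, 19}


Set A = {1, 5, 7, 8, 9, 11, 12, 15, 18} has 9 elements.
Set B = {3, 4, 10, 14, 15, 16, 19} has 7 elements.
|A × B| = |A| × |B| = 9 × 7 = 63

63


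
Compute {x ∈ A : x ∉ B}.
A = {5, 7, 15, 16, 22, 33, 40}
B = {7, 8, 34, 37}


Set A = {5, 7, 15, 16, 22, 33, 40}
Set B = {7, 8, 34, 37}
Check each element of A against B:
5 ∉ B (include), 7 ∈ B, 15 ∉ B (include), 16 ∉ B (include), 22 ∉ B (include), 33 ∉ B (include), 40 ∉ B (include)
Elements of A not in B: {5, 15, 16, 22, 33, 40}

{5, 15, 16, 22, 33, 40}


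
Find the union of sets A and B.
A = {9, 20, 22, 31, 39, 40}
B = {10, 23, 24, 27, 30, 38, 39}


Set A = {9, 20, 22, 31, 39, 40}
Set B = {10, 23, 24, 27, 30, 38, 39}
A ∪ B includes all elements in either set.
Elements from A: {9, 20, 22, 31, 39, 40}
Elements from B not already included: {10, 23, 24, 27, 30, 38}
A ∪ B = {9, 10, 20, 22, 23, 24, 27, 30, 31, 38, 39, 40}

{9, 10, 20, 22, 23, 24, 27, 30, 31, 38, 39, 40}


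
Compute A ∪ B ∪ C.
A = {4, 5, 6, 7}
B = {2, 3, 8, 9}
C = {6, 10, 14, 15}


Set A = {4, 5, 6, 7}
Set B = {2, 3, 8, 9}
Set C = {6, 10, 14, 15}
First, A ∪ B = {2, 3, 4, 5, 6, 7, 8, 9}
Then, (A ∪ B) ∪ C = {2, 3, 4, 5, 6, 7, 8, 9, 10, 14, 15}

{2, 3, 4, 5, 6, 7, 8, 9, 10, 14, 15}


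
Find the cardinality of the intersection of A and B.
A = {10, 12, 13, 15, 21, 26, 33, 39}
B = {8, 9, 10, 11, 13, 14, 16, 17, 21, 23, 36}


Set A = {10, 12, 13, 15, 21, 26, 33, 39}
Set B = {8, 9, 10, 11, 13, 14, 16, 17, 21, 23, 36}
A ∩ B = {10, 13, 21}
|A ∩ B| = 3

3


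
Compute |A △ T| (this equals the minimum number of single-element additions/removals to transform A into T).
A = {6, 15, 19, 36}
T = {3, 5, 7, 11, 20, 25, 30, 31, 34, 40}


Set A = {6, 15, 19, 36}
Set T = {3, 5, 7, 11, 20, 25, 30, 31, 34, 40}
Elements to remove from A (in A, not in T): {6, 15, 19, 36} → 4 removals
Elements to add to A (in T, not in A): {3, 5, 7, 11, 20, 25, 30, 31, 34, 40} → 10 additions
Total edits = 4 + 10 = 14

14


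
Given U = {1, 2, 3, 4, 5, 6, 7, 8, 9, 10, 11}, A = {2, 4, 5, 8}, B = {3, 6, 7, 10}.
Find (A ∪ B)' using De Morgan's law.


U = {1, 2, 3, 4, 5, 6, 7, 8, 9, 10, 11}
A = {2, 4, 5, 8}, B = {3, 6, 7, 10}
A ∪ B = {2, 3, 4, 5, 6, 7, 8, 10}
(A ∪ B)' = U \ (A ∪ B) = {1, 9, 11}
Verification via A' ∩ B': A' = {1, 3, 6, 7, 9, 10, 11}, B' = {1, 2, 4, 5, 8, 9, 11}
A' ∩ B' = {1, 9, 11} ✓

{1, 9, 11}


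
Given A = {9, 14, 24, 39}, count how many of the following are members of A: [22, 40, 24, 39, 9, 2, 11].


Set A = {9, 14, 24, 39}
Candidates: [22, 40, 24, 39, 9, 2, 11]
Check each candidate:
22 ∉ A, 40 ∉ A, 24 ∈ A, 39 ∈ A, 9 ∈ A, 2 ∉ A, 11 ∉ A
Count of candidates in A: 3

3


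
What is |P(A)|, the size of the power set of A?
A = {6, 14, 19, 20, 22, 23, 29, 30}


Set A = {6, 14, 19, 20, 22, 23, 29, 30}
|A| = 8
The power set P(A) contains all subsets of A.
|P(A)| = 2^|A| = 2^8 = 256

256


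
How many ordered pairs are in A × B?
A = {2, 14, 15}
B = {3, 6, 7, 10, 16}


Set A = {2, 14, 15} has 3 elements.
Set B = {3, 6, 7, 10, 16} has 5 elements.
|A × B| = |A| × |B| = 3 × 5 = 15

15


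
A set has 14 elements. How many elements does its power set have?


The set has 14 elements.
The power set contains all possible subsets.
|P(A)| = 2^|A| = 2^14 = 16384

16384


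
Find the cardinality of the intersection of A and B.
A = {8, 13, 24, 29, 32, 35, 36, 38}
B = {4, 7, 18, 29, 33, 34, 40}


Set A = {8, 13, 24, 29, 32, 35, 36, 38}
Set B = {4, 7, 18, 29, 33, 34, 40}
A ∩ B = {29}
|A ∩ B| = 1

1


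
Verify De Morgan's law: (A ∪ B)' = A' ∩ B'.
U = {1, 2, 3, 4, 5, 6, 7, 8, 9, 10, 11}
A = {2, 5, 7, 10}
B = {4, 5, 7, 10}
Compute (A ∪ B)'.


U = {1, 2, 3, 4, 5, 6, 7, 8, 9, 10, 11}
A = {2, 5, 7, 10}, B = {4, 5, 7, 10}
A ∪ B = {2, 4, 5, 7, 10}
(A ∪ B)' = U \ (A ∪ B) = {1, 3, 6, 8, 9, 11}
Verification via A' ∩ B': A' = {1, 3, 4, 6, 8, 9, 11}, B' = {1, 2, 3, 6, 8, 9, 11}
A' ∩ B' = {1, 3, 6, 8, 9, 11} ✓

{1, 3, 6, 8, 9, 11}


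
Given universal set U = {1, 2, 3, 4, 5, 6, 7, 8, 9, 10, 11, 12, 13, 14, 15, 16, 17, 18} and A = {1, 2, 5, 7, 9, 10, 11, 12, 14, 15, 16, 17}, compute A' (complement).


Universal set U = {1, 2, 3, 4, 5, 6, 7, 8, 9, 10, 11, 12, 13, 14, 15, 16, 17, 18}
Set A = {1, 2, 5, 7, 9, 10, 11, 12, 14, 15, 16, 17}
A' = U \ A = elements in U but not in A
Checking each element of U:
1 (in A, exclude), 2 (in A, exclude), 3 (not in A, include), 4 (not in A, include), 5 (in A, exclude), 6 (not in A, include), 7 (in A, exclude), 8 (not in A, include), 9 (in A, exclude), 10 (in A, exclude), 11 (in A, exclude), 12 (in A, exclude), 13 (not in A, include), 14 (in A, exclude), 15 (in A, exclude), 16 (in A, exclude), 17 (in A, exclude), 18 (not in A, include)
A' = {3, 4, 6, 8, 13, 18}

{3, 4, 6, 8, 13, 18}


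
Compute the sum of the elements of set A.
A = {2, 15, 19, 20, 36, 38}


Set A = {2, 15, 19, 20, 36, 38}
Sum = 2 + 15 + 19 + 20 + 36 + 38 = 130

130


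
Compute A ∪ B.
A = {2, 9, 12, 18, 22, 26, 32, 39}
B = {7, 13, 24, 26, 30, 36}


Set A = {2, 9, 12, 18, 22, 26, 32, 39}
Set B = {7, 13, 24, 26, 30, 36}
A ∪ B includes all elements in either set.
Elements from A: {2, 9, 12, 18, 22, 26, 32, 39}
Elements from B not already included: {7, 13, 24, 30, 36}
A ∪ B = {2, 7, 9, 12, 13, 18, 22, 24, 26, 30, 32, 36, 39}

{2, 7, 9, 12, 13, 18, 22, 24, 26, 30, 32, 36, 39}


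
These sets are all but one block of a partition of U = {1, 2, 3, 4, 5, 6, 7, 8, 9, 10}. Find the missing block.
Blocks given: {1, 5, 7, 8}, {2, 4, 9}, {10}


U = {1, 2, 3, 4, 5, 6, 7, 8, 9, 10}
Shown blocks: {1, 5, 7, 8}, {2, 4, 9}, {10}
A partition's blocks are pairwise disjoint and cover U, so the missing block = U \ (union of shown blocks).
Union of shown blocks: {1, 2, 4, 5, 7, 8, 9, 10}
Missing block = U \ (union) = {3, 6}

{3, 6}


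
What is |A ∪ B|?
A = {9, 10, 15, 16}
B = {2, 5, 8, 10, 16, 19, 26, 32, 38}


Set A = {9, 10, 15, 16}, |A| = 4
Set B = {2, 5, 8, 10, 16, 19, 26, 32, 38}, |B| = 9
A ∩ B = {10, 16}, |A ∩ B| = 2
|A ∪ B| = |A| + |B| - |A ∩ B| = 4 + 9 - 2 = 11

11


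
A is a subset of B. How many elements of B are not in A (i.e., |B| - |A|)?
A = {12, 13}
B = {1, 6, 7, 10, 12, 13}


Set A = {12, 13}, |A| = 2
Set B = {1, 6, 7, 10, 12, 13}, |B| = 6
Since A ⊆ B: B \ A = {1, 6, 7, 10}
|B| - |A| = 6 - 2 = 4

4


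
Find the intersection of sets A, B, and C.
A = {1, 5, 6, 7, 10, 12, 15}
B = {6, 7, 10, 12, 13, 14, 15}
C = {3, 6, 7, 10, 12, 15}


Set A = {1, 5, 6, 7, 10, 12, 15}
Set B = {6, 7, 10, 12, 13, 14, 15}
Set C = {3, 6, 7, 10, 12, 15}
First, A ∩ B = {6, 7, 10, 12, 15}
Then, (A ∩ B) ∩ C = {6, 7, 10, 12, 15}

{6, 7, 10, 12, 15}


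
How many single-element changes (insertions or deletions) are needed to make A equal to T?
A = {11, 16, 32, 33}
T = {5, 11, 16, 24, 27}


Set A = {11, 16, 32, 33}
Set T = {5, 11, 16, 24, 27}
Elements to remove from A (in A, not in T): {32, 33} → 2 removals
Elements to add to A (in T, not in A): {5, 24, 27} → 3 additions
Total edits = 2 + 3 = 5

5


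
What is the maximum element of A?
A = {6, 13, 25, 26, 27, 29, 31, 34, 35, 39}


Set A = {6, 13, 25, 26, 27, 29, 31, 34, 35, 39}
Elements in ascending order: 6, 13, 25, 26, 27, 29, 31, 34, 35, 39
The largest element is 39.

39


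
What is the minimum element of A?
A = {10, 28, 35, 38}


Set A = {10, 28, 35, 38}
Elements in ascending order: 10, 28, 35, 38
The smallest element is 10.

10


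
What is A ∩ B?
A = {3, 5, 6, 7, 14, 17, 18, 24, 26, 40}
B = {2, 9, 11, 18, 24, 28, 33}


Set A = {3, 5, 6, 7, 14, 17, 18, 24, 26, 40}
Set B = {2, 9, 11, 18, 24, 28, 33}
A ∩ B includes only elements in both sets.
Check each element of A against B:
3 ✗, 5 ✗, 6 ✗, 7 ✗, 14 ✗, 17 ✗, 18 ✓, 24 ✓, 26 ✗, 40 ✗
A ∩ B = {18, 24}

{18, 24}


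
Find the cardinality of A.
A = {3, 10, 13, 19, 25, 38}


Set A = {3, 10, 13, 19, 25, 38}
Listing elements: 3, 10, 13, 19, 25, 38
Counting: 6 elements
|A| = 6

6


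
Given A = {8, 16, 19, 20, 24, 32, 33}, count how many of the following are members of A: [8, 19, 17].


Set A = {8, 16, 19, 20, 24, 32, 33}
Candidates: [8, 19, 17]
Check each candidate:
8 ∈ A, 19 ∈ A, 17 ∉ A
Count of candidates in A: 2

2


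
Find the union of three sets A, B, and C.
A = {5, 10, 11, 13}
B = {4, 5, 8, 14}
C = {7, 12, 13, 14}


Set A = {5, 10, 11, 13}
Set B = {4, 5, 8, 14}
Set C = {7, 12, 13, 14}
First, A ∪ B = {4, 5, 8, 10, 11, 13, 14}
Then, (A ∪ B) ∪ C = {4, 5, 7, 8, 10, 11, 12, 13, 14}

{4, 5, 7, 8, 10, 11, 12, 13, 14}


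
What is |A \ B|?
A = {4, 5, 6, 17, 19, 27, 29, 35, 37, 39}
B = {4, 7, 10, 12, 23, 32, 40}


Set A = {4, 5, 6, 17, 19, 27, 29, 35, 37, 39}
Set B = {4, 7, 10, 12, 23, 32, 40}
A \ B = {5, 6, 17, 19, 27, 29, 35, 37, 39}
|A \ B| = 9

9


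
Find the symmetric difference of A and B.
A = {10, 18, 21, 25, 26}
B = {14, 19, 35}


Set A = {10, 18, 21, 25, 26}
Set B = {14, 19, 35}
A △ B = (A \ B) ∪ (B \ A)
Elements in A but not B: {10, 18, 21, 25, 26}
Elements in B but not A: {14, 19, 35}
A △ B = {10, 14, 18, 19, 21, 25, 26, 35}

{10, 14, 18, 19, 21, 25, 26, 35}


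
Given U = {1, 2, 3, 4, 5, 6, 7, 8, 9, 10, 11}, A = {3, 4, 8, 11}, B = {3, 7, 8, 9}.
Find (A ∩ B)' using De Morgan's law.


U = {1, 2, 3, 4, 5, 6, 7, 8, 9, 10, 11}
A = {3, 4, 8, 11}, B = {3, 7, 8, 9}
A ∩ B = {3, 8}
(A ∩ B)' = U \ (A ∩ B) = {1, 2, 4, 5, 6, 7, 9, 10, 11}
Verification via A' ∪ B': A' = {1, 2, 5, 6, 7, 9, 10}, B' = {1, 2, 4, 5, 6, 10, 11}
A' ∪ B' = {1, 2, 4, 5, 6, 7, 9, 10, 11} ✓

{1, 2, 4, 5, 6, 7, 9, 10, 11}


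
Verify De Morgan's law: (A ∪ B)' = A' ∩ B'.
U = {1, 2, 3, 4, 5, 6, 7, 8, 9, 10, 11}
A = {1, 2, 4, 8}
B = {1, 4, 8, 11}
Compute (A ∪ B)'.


U = {1, 2, 3, 4, 5, 6, 7, 8, 9, 10, 11}
A = {1, 2, 4, 8}, B = {1, 4, 8, 11}
A ∪ B = {1, 2, 4, 8, 11}
(A ∪ B)' = U \ (A ∪ B) = {3, 5, 6, 7, 9, 10}
Verification via A' ∩ B': A' = {3, 5, 6, 7, 9, 10, 11}, B' = {2, 3, 5, 6, 7, 9, 10}
A' ∩ B' = {3, 5, 6, 7, 9, 10} ✓

{3, 5, 6, 7, 9, 10}


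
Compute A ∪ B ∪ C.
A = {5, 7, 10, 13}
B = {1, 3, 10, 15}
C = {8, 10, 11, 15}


Set A = {5, 7, 10, 13}
Set B = {1, 3, 10, 15}
Set C = {8, 10, 11, 15}
First, A ∪ B = {1, 3, 5, 7, 10, 13, 15}
Then, (A ∪ B) ∪ C = {1, 3, 5, 7, 8, 10, 11, 13, 15}

{1, 3, 5, 7, 8, 10, 11, 13, 15}


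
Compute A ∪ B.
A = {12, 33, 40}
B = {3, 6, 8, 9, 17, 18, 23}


Set A = {12, 33, 40}
Set B = {3, 6, 8, 9, 17, 18, 23}
A ∪ B includes all elements in either set.
Elements from A: {12, 33, 40}
Elements from B not already included: {3, 6, 8, 9, 17, 18, 23}
A ∪ B = {3, 6, 8, 9, 12, 17, 18, 23, 33, 40}

{3, 6, 8, 9, 12, 17, 18, 23, 33, 40}


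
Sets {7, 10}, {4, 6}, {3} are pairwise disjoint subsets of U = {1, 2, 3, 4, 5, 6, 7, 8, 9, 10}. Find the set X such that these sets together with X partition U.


U = {1, 2, 3, 4, 5, 6, 7, 8, 9, 10}
Shown blocks: {7, 10}, {4, 6}, {3}
A partition's blocks are pairwise disjoint and cover U, so the missing block = U \ (union of shown blocks).
Union of shown blocks: {3, 4, 6, 7, 10}
Missing block = U \ (union) = {1, 2, 5, 8, 9}

{1, 2, 5, 8, 9}


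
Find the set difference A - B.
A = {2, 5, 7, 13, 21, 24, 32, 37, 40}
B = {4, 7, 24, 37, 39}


Set A = {2, 5, 7, 13, 21, 24, 32, 37, 40}
Set B = {4, 7, 24, 37, 39}
A \ B includes elements in A that are not in B.
Check each element of A:
2 (not in B, keep), 5 (not in B, keep), 7 (in B, remove), 13 (not in B, keep), 21 (not in B, keep), 24 (in B, remove), 32 (not in B, keep), 37 (in B, remove), 40 (not in B, keep)
A \ B = {2, 5, 13, 21, 32, 40}

{2, 5, 13, 21, 32, 40}


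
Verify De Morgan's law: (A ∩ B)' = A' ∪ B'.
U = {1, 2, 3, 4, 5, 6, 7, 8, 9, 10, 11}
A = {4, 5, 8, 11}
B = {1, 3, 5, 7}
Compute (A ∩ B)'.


U = {1, 2, 3, 4, 5, 6, 7, 8, 9, 10, 11}
A = {4, 5, 8, 11}, B = {1, 3, 5, 7}
A ∩ B = {5}
(A ∩ B)' = U \ (A ∩ B) = {1, 2, 3, 4, 6, 7, 8, 9, 10, 11}
Verification via A' ∪ B': A' = {1, 2, 3, 6, 7, 9, 10}, B' = {2, 4, 6, 8, 9, 10, 11}
A' ∪ B' = {1, 2, 3, 4, 6, 7, 8, 9, 10, 11} ✓

{1, 2, 3, 4, 6, 7, 8, 9, 10, 11}


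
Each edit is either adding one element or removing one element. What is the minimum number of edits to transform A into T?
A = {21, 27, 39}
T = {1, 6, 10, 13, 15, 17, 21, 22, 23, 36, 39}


Set A = {21, 27, 39}
Set T = {1, 6, 10, 13, 15, 17, 21, 22, 23, 36, 39}
Elements to remove from A (in A, not in T): {27} → 1 removals
Elements to add to A (in T, not in A): {1, 6, 10, 13, 15, 17, 22, 23, 36} → 9 additions
Total edits = 1 + 9 = 10

10


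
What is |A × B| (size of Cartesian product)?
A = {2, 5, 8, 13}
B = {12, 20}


Set A = {2, 5, 8, 13} has 4 elements.
Set B = {12, 20} has 2 elements.
|A × B| = |A| × |B| = 4 × 2 = 8

8


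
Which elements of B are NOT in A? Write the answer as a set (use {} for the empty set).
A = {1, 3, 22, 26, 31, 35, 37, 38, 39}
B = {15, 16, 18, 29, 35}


Set A = {1, 3, 22, 26, 31, 35, 37, 38, 39}
Set B = {15, 16, 18, 29, 35}
Check each element of B against A:
15 ∉ A (include), 16 ∉ A (include), 18 ∉ A (include), 29 ∉ A (include), 35 ∈ A
Elements of B not in A: {15, 16, 18, 29}

{15, 16, 18, 29}


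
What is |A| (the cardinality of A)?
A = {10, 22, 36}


Set A = {10, 22, 36}
Listing elements: 10, 22, 36
Counting: 3 elements
|A| = 3

3


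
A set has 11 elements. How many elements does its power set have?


The set has 11 elements.
The power set contains all possible subsets.
|P(A)| = 2^|A| = 2^11 = 2048

2048


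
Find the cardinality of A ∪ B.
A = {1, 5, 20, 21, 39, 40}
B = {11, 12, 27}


Set A = {1, 5, 20, 21, 39, 40}, |A| = 6
Set B = {11, 12, 27}, |B| = 3
A ∩ B = {}, |A ∩ B| = 0
|A ∪ B| = |A| + |B| - |A ∩ B| = 6 + 3 - 0 = 9

9


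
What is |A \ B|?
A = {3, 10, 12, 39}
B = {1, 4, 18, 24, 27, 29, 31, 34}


Set A = {3, 10, 12, 39}
Set B = {1, 4, 18, 24, 27, 29, 31, 34}
A \ B = {3, 10, 12, 39}
|A \ B| = 4

4


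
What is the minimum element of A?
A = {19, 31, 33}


Set A = {19, 31, 33}
Elements in ascending order: 19, 31, 33
The smallest element is 19.

19


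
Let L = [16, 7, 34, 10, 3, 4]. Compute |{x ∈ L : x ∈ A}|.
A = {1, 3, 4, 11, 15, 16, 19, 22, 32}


Set A = {1, 3, 4, 11, 15, 16, 19, 22, 32}
Candidates: [16, 7, 34, 10, 3, 4]
Check each candidate:
16 ∈ A, 7 ∉ A, 34 ∉ A, 10 ∉ A, 3 ∈ A, 4 ∈ A
Count of candidates in A: 3

3


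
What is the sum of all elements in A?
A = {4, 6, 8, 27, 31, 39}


Set A = {4, 6, 8, 27, 31, 39}
Sum = 4 + 6 + 8 + 27 + 31 + 39 = 115

115


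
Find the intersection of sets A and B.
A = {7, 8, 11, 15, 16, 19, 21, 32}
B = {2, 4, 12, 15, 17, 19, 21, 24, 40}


Set A = {7, 8, 11, 15, 16, 19, 21, 32}
Set B = {2, 4, 12, 15, 17, 19, 21, 24, 40}
A ∩ B includes only elements in both sets.
Check each element of A against B:
7 ✗, 8 ✗, 11 ✗, 15 ✓, 16 ✗, 19 ✓, 21 ✓, 32 ✗
A ∩ B = {15, 19, 21}

{15, 19, 21}


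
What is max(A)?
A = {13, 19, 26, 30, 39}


Set A = {13, 19, 26, 30, 39}
Elements in ascending order: 13, 19, 26, 30, 39
The largest element is 39.

39


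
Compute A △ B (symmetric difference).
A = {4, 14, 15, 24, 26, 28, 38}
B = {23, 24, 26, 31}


Set A = {4, 14, 15, 24, 26, 28, 38}
Set B = {23, 24, 26, 31}
A △ B = (A \ B) ∪ (B \ A)
Elements in A but not B: {4, 14, 15, 28, 38}
Elements in B but not A: {23, 31}
A △ B = {4, 14, 15, 23, 28, 31, 38}

{4, 14, 15, 23, 28, 31, 38}


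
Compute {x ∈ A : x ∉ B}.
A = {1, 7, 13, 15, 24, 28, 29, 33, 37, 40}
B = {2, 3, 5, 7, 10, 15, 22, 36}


Set A = {1, 7, 13, 15, 24, 28, 29, 33, 37, 40}
Set B = {2, 3, 5, 7, 10, 15, 22, 36}
Check each element of A against B:
1 ∉ B (include), 7 ∈ B, 13 ∉ B (include), 15 ∈ B, 24 ∉ B (include), 28 ∉ B (include), 29 ∉ B (include), 33 ∉ B (include), 37 ∉ B (include), 40 ∉ B (include)
Elements of A not in B: {1, 13, 24, 28, 29, 33, 37, 40}

{1, 13, 24, 28, 29, 33, 37, 40}


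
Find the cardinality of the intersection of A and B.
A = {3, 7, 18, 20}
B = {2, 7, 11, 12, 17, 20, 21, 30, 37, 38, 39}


Set A = {3, 7, 18, 20}
Set B = {2, 7, 11, 12, 17, 20, 21, 30, 37, 38, 39}
A ∩ B = {7, 20}
|A ∩ B| = 2

2


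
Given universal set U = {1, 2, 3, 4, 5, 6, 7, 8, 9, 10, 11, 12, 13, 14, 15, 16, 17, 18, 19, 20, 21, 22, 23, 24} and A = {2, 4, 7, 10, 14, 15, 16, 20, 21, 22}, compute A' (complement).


Universal set U = {1, 2, 3, 4, 5, 6, 7, 8, 9, 10, 11, 12, 13, 14, 15, 16, 17, 18, 19, 20, 21, 22, 23, 24}
Set A = {2, 4, 7, 10, 14, 15, 16, 20, 21, 22}
A' = U \ A = elements in U but not in A
Checking each element of U:
1 (not in A, include), 2 (in A, exclude), 3 (not in A, include), 4 (in A, exclude), 5 (not in A, include), 6 (not in A, include), 7 (in A, exclude), 8 (not in A, include), 9 (not in A, include), 10 (in A, exclude), 11 (not in A, include), 12 (not in A, include), 13 (not in A, include), 14 (in A, exclude), 15 (in A, exclude), 16 (in A, exclude), 17 (not in A, include), 18 (not in A, include), 19 (not in A, include), 20 (in A, exclude), 21 (in A, exclude), 22 (in A, exclude), 23 (not in A, include), 24 (not in A, include)
A' = {1, 3, 5, 6, 8, 9, 11, 12, 13, 17, 18, 19, 23, 24}

{1, 3, 5, 6, 8, 9, 11, 12, 13, 17, 18, 19, 23, 24}


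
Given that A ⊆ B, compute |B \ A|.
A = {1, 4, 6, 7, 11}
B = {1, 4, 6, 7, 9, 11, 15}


Set A = {1, 4, 6, 7, 11}, |A| = 5
Set B = {1, 4, 6, 7, 9, 11, 15}, |B| = 7
Since A ⊆ B: B \ A = {9, 15}
|B| - |A| = 7 - 5 = 2

2


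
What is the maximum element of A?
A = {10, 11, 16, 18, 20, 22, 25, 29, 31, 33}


Set A = {10, 11, 16, 18, 20, 22, 25, 29, 31, 33}
Elements in ascending order: 10, 11, 16, 18, 20, 22, 25, 29, 31, 33
The largest element is 33.

33


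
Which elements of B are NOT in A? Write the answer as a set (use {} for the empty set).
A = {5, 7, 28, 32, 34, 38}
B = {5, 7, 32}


Set A = {5, 7, 28, 32, 34, 38}
Set B = {5, 7, 32}
Check each element of B against A:
5 ∈ A, 7 ∈ A, 32 ∈ A
Elements of B not in A: {}

{}


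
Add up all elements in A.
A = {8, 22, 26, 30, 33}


Set A = {8, 22, 26, 30, 33}
Sum = 8 + 22 + 26 + 30 + 33 = 119

119


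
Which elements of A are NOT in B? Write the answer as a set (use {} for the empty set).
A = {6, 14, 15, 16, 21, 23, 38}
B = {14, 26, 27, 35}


Set A = {6, 14, 15, 16, 21, 23, 38}
Set B = {14, 26, 27, 35}
Check each element of A against B:
6 ∉ B (include), 14 ∈ B, 15 ∉ B (include), 16 ∉ B (include), 21 ∉ B (include), 23 ∉ B (include), 38 ∉ B (include)
Elements of A not in B: {6, 15, 16, 21, 23, 38}

{6, 15, 16, 21, 23, 38}


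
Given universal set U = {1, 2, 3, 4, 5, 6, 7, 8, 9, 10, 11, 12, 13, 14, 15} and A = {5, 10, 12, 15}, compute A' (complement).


Universal set U = {1, 2, 3, 4, 5, 6, 7, 8, 9, 10, 11, 12, 13, 14, 15}
Set A = {5, 10, 12, 15}
A' = U \ A = elements in U but not in A
Checking each element of U:
1 (not in A, include), 2 (not in A, include), 3 (not in A, include), 4 (not in A, include), 5 (in A, exclude), 6 (not in A, include), 7 (not in A, include), 8 (not in A, include), 9 (not in A, include), 10 (in A, exclude), 11 (not in A, include), 12 (in A, exclude), 13 (not in A, include), 14 (not in A, include), 15 (in A, exclude)
A' = {1, 2, 3, 4, 6, 7, 8, 9, 11, 13, 14}

{1, 2, 3, 4, 6, 7, 8, 9, 11, 13, 14}


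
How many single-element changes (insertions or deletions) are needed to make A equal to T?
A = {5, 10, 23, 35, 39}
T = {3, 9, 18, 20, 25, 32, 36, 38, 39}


Set A = {5, 10, 23, 35, 39}
Set T = {3, 9, 18, 20, 25, 32, 36, 38, 39}
Elements to remove from A (in A, not in T): {5, 10, 23, 35} → 4 removals
Elements to add to A (in T, not in A): {3, 9, 18, 20, 25, 32, 36, 38} → 8 additions
Total edits = 4 + 8 = 12

12


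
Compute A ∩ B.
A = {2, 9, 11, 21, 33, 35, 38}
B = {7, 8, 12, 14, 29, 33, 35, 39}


Set A = {2, 9, 11, 21, 33, 35, 38}
Set B = {7, 8, 12, 14, 29, 33, 35, 39}
A ∩ B includes only elements in both sets.
Check each element of A against B:
2 ✗, 9 ✗, 11 ✗, 21 ✗, 33 ✓, 35 ✓, 38 ✗
A ∩ B = {33, 35}

{33, 35}


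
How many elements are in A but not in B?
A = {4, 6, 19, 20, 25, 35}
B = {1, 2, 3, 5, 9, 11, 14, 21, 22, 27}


Set A = {4, 6, 19, 20, 25, 35}
Set B = {1, 2, 3, 5, 9, 11, 14, 21, 22, 27}
A \ B = {4, 6, 19, 20, 25, 35}
|A \ B| = 6

6


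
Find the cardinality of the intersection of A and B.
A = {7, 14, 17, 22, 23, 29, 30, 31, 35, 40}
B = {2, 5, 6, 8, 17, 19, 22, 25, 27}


Set A = {7, 14, 17, 22, 23, 29, 30, 31, 35, 40}
Set B = {2, 5, 6, 8, 17, 19, 22, 25, 27}
A ∩ B = {17, 22}
|A ∩ B| = 2

2


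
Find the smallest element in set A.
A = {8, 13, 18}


Set A = {8, 13, 18}
Elements in ascending order: 8, 13, 18
The smallest element is 8.

8


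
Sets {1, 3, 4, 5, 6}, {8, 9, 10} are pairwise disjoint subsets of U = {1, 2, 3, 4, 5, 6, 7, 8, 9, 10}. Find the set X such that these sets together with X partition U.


U = {1, 2, 3, 4, 5, 6, 7, 8, 9, 10}
Shown blocks: {1, 3, 4, 5, 6}, {8, 9, 10}
A partition's blocks are pairwise disjoint and cover U, so the missing block = U \ (union of shown blocks).
Union of shown blocks: {1, 3, 4, 5, 6, 8, 9, 10}
Missing block = U \ (union) = {2, 7}

{2, 7}
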